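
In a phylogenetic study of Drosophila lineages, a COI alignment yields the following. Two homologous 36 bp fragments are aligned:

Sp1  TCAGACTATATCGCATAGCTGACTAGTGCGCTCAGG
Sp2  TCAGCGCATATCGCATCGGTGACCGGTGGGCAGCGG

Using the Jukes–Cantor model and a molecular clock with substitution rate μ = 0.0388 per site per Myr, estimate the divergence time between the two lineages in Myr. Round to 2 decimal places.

5.06

The sequences differ at 11 of 36 sites, so p = 11/36 ≈ 0.305556.
d = −(3/4) ln(1 − 4p/3) = −0.75 ln(1 − 0.407408) = −0.75 ln(0.592592)
  = −0.75 × (-0.523249) = 0.392437 substitutions/site.
Under a molecular clock d = 2μt, so t = d/(2μ) = 0.392437 / (2 × 0.0388) = 5.06 Myr.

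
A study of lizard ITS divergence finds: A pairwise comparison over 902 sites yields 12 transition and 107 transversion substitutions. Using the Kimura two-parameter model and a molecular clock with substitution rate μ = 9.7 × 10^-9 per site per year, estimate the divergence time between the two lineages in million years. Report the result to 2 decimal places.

P = 12/902 ≈ 0.013304 and Q = 107/902 ≈ 0.118625.
Under the Kimura two-parameter model, d = −½ ln(1 − 2P − Q) − ¼ ln(1 − 2Q).
1 − 2P − Q = 0.854767, giving −½ ln(0.854767) = 0.078463.
1 − 2Q = 0.76275, giving −¼ ln(0.76275) = 0.067706.
d = 0.078463 + 0.067706 = 0.146169.
Under a molecular clock d = 2μt, so t = d/(2μ) = 0.146169 / (2 × 9.7 × 10^-9) = 7.53 million years.

7.53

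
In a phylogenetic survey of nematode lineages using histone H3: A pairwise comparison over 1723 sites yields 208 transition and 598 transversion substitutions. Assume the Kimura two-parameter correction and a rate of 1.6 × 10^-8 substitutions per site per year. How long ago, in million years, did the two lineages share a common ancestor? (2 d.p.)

P = 208/1723 ≈ 0.12072 and Q = 598/1723 ≈ 0.347069.
Under the Kimura two-parameter model, d = −½ ln(1 − 2P − Q) − ¼ ln(1 − 2Q).
1 − 2P − Q = 0.411491, giving −½ ln(0.411491) = 0.443984.
1 − 2Q = 0.305862, giving −¼ ln(0.305862) = 0.296155.
d = 0.443984 + 0.296155 = 0.740139.
Under a molecular clock d = 2μt, so t = d/(2μ) = 0.740139 / (2 × 1.6 × 10^-8) = 23.13 million years.

23.13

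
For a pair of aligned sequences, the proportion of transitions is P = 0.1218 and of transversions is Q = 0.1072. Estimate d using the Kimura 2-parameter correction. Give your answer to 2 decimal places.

Under the Kimura two-parameter model, d = −½ ln(1 − 2P − Q) − ¼ ln(1 − 2Q).
1 − 2P − Q = 0.6492, giving −½ ln(0.6492) = 0.216007.
1 − 2Q = 0.7856, giving −¼ ln(0.7856) = 0.060327.
d = 0.216007 + 0.060327 = 0.276334.

0.28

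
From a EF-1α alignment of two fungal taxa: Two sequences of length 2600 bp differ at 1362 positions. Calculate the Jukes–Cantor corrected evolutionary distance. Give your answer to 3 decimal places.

0.899

p = 1362/2600 ≈ 0.523846.
d = −(3/4) ln(1 − 4p/3) = −0.75 ln(1 − 0.698461) = −0.75 ln(0.301539)
  = −0.75 × (-1.198856) = 0.899142 substitutions/site.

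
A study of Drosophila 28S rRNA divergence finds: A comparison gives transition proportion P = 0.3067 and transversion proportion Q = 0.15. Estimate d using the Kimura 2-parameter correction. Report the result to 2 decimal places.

0.81

Under the Kimura two-parameter model, d = −½ ln(1 − 2P − Q) − ¼ ln(1 − 2Q).
1 − 2P − Q = 0.2366, giving −½ ln(0.2366) = 0.720692.
1 − 2Q = 0.7, giving −¼ ln(0.7) = 0.089169.
d = 0.720692 + 0.089169 = 0.809861.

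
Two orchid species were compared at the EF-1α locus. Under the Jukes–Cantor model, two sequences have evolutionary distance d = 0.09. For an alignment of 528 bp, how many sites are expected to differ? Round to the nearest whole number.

45

Invert JC69: p = (3/4)(1 − e^(−4d/3)) = 0.75 × (1 − e^(-0.12)) = 0.75 × (1 − 0.886920) = 0.084810.
Expected differing sites = pL ≈ 0.084810 × 528 = 44.77968 ≈ 45.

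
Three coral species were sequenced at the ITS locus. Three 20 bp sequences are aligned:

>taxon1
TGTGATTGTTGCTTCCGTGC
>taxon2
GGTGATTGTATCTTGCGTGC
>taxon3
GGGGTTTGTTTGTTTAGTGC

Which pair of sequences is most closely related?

taxon1 and taxon2

taxon1–taxon2: 4/20 differ, p = 0.200, d = 0.233.
taxon1–taxon3: 7/20 differ, p = 0.350, d = 0.471.
taxon2–taxon3: 6/20 differ, p = 0.300, d = 0.383.
The smallest distance is between taxon1 and taxon2.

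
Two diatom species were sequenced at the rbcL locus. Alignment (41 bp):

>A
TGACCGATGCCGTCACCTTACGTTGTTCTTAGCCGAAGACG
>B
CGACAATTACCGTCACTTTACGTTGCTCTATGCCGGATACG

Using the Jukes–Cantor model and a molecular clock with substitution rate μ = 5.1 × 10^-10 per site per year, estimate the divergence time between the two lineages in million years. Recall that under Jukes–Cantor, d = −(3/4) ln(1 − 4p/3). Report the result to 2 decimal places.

325.54

The sequences differ at 11 of 41 sites, so p = 11/41 ≈ 0.268293.
d = −(3/4) ln(1 − 4p/3) = −0.75 ln(1 − 0.357724) = −0.75 ln(0.642276)
  = −0.75 × (-0.442737) = 0.332053 substitutions/site.
Under a molecular clock d = 2μt, so t = d/(2μ) = 0.332053 / (2 × 5.1 × 10^-10) = 325.54 million years.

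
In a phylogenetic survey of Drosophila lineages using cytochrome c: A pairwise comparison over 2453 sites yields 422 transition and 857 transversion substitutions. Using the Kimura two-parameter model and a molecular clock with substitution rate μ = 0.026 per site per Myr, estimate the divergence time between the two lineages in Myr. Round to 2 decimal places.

17.14

P = 422/2453 ≈ 0.172034 and Q = 857/2453 ≈ 0.349368.
Under the Kimura two-parameter model, d = −½ ln(1 − 2P − Q) − ¼ ln(1 − 2Q).
1 − 2P − Q = 0.306564, giving −½ ln(0.306564) = 0.591164.
1 − 2Q = 0.301264, giving −¼ ln(0.301264) = 0.299942.
d = 0.591164 + 0.299942 = 0.891106.
Under a molecular clock d = 2μt, so t = d/(2μ) = 0.891106 / (2 × 0.026) = 17.14 Myr.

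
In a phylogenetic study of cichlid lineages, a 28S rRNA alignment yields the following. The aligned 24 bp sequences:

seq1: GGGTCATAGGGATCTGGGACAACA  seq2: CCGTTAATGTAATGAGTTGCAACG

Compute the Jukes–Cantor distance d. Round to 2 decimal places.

The sequences differ at 13 of 24 sites, so p = 13/24 ≈ 0.541667.
d = −(3/4) ln(1 − 4p/3) = −0.75 ln(1 − 0.722223) = −0.75 ln(0.277777)
  = −0.75 × (-1.280937) = 0.960703 substitutions/site.

0.96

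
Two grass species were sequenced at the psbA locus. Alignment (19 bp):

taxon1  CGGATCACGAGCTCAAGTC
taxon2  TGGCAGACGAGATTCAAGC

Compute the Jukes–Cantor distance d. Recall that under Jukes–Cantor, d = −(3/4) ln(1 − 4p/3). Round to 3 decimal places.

0.749

The sequences differ at 9 of 19 sites (1, 4, 5, 6, 12, 14, 15, 17, 18), so p = 9/19 ≈ 0.473684.
d = −(3/4) ln(1 − 4p/3) = −0.75 ln(1 − 0.631579) = −0.75 ln(0.368421)
  = −0.75 × (-0.998529) = 0.748897 substitutions/site.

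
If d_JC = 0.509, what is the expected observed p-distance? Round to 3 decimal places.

0.370

p = (3/4)(1 − e^(−4d/3)) = 0.75 × (1 − e^(-0.678667)) = 0.75 × (1 − 0.507293) = 0.369530.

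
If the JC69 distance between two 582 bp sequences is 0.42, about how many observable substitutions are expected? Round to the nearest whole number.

187

Invert JC69: p = (3/4)(1 − e^(−4d/3)) = 0.75 × (1 − e^(-0.56)) = 0.75 × (1 − 0.571209) = 0.321593.
Expected differing sites = pL ≈ 0.321593 × 582 = 187.167126 ≈ 187.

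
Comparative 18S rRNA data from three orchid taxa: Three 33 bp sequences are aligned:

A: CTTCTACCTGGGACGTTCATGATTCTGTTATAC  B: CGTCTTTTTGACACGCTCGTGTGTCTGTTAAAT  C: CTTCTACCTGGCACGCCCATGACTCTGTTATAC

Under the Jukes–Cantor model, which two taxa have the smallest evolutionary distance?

A and C

A–B: 12/33 differ, p = 0.364, d = 0.497.
A–C: 4/33 differ, p = 0.121, d = 0.132.
B–C: 11/33 differ, p = 0.333, d = 0.441.
The smallest distance is between A and C.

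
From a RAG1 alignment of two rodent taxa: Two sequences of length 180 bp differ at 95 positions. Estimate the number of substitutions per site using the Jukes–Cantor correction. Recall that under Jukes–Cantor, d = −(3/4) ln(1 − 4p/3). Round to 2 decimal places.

0.91

p = 95/180 ≈ 0.527778.
d = −(3/4) ln(1 − 4p/3) = −0.75 ln(1 − 0.703704) = −0.75 ln(0.296296)
  = −0.75 × (-1.216396) = 0.912297 substitutions/site.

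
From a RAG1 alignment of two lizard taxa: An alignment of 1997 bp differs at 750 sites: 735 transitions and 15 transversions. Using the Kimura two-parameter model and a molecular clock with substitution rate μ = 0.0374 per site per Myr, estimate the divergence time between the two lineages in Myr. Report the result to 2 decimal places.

P = 735/1997 ≈ 0.368052 and Q = 15/1997 ≈ 0.007511.
Under the Kimura two-parameter model, d = −½ ln(1 − 2P − Q) − ¼ ln(1 − 2Q).
1 − 2P − Q = 0.256385, giving −½ ln(0.256385) = 0.680538.
1 − 2Q = 0.984978, giving −¼ ln(0.984978) = 0.003784.
d = 0.680538 + 0.003784 = 0.684322.
Under a molecular clock d = 2μt, so t = d/(2μ) = 0.684322 / (2 × 0.0374) = 9.15 Myr.

9.15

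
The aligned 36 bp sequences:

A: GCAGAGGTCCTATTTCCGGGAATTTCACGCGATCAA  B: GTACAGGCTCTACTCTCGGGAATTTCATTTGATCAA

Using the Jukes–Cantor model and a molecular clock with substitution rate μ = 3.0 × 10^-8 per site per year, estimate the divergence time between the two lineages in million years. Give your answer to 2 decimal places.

5.78

The sequences differ at 10 of 36 sites (2, 4, 8, 9, 13, 15, 16, 28, 29, 30), so p = 10/36 ≈ 0.277778.
d = −(3/4) ln(1 − 4p/3) = −0.75 ln(1 − 0.370371) = −0.75 ln(0.629629)
  = −0.75 × (-0.462625) = 0.346969 substitutions/site.
Under a molecular clock d = 2μt, so t = d/(2μ) = 0.346969 / (2 × 3.0 × 10^-8) = 5.78 million years.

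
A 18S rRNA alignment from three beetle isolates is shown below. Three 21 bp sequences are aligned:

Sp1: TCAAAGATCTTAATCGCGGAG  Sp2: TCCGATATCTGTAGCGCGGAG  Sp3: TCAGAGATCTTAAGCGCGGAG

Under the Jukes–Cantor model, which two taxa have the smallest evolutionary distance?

Sp1 and Sp3

Sp1–Sp2: 6/21 differ, p = 0.286, d = 0.360.
Sp1–Sp3: 2/21 differ, p = 0.095, d = 0.102.
Sp2–Sp3: 4/21 differ, p = 0.190, d = 0.220.
The smallest distance is between Sp1 and Sp3.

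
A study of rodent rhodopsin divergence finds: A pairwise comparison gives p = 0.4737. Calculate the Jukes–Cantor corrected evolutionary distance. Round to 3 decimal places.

d = −(3/4) ln(1 − 4p/3) = −0.75 ln(1 − 0.6316) = −0.75 ln(0.3684)
  = −0.75 × (-0.998586) = 0.748940 substitutions/site.

0.749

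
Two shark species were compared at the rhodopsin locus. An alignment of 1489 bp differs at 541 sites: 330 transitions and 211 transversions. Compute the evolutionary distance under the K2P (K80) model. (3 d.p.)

P = 330/1489 ≈ 0.221625 and Q = 211/1489 ≈ 0.141706.
Under the Kimura two-parameter model, d = −½ ln(1 − 2P − Q) − ¼ ln(1 − 2Q).
1 − 2P − Q = 0.415044, giving −½ ln(0.415044) = 0.439685.
1 − 2Q = 0.716588, giving −¼ ln(0.716588) = 0.083314.
d = 0.439685 + 0.083314 = 0.522999.

0.523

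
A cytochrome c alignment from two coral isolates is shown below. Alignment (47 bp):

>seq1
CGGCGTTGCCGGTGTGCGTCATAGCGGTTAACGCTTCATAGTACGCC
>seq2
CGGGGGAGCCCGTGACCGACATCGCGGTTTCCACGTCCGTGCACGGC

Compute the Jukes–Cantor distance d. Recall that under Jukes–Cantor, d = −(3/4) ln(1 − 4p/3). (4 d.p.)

The sequences differ at 17 of 47 sites, so p = 17/47 ≈ 0.361702.
d = −(3/4) ln(1 − 4p/3) = −0.75 ln(1 − 0.482269) = −0.75 ln(0.517731)
  = −0.75 × (-0.658299) = 0.493724 substitutions/site.

0.4937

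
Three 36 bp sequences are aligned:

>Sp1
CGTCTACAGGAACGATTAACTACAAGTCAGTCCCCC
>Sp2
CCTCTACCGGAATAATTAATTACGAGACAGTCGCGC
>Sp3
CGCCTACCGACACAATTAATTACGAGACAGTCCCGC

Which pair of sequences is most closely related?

Sp1–Sp2: 9/36 differ, p = 0.250, d = 0.304.
Sp1–Sp3: 9/36 differ, p = 0.250, d = 0.304.
Sp2–Sp3: 6/36 differ, p = 0.167, d = 0.188.
The smallest distance is between Sp2 and Sp3.

Sp2 and Sp3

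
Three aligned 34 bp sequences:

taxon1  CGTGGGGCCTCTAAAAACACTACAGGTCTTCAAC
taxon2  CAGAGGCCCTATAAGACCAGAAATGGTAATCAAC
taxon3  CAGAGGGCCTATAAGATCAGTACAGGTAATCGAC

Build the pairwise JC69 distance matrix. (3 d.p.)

taxon1–taxon2: 13/34 sites differ → p ≈ 0.382353, d = −0.75 ln(1 − 0.509804) = 0.534712 ≈ 0.535.
taxon1–taxon3: 10/34 sites differ → p ≈ 0.294118, d = −0.75 ln(1 − 0.392157) = 0.373379 ≈ 0.373.
taxon2–taxon3: 6/34 sites differ → p ≈ 0.176471, d = −0.75 ln(1 − 0.235295) = 0.201199 ≈ 0.201.

d(taxon1,taxon2) = 0.535, d(taxon1,taxon3) = 0.373, d(taxon2,taxon3) = 0.201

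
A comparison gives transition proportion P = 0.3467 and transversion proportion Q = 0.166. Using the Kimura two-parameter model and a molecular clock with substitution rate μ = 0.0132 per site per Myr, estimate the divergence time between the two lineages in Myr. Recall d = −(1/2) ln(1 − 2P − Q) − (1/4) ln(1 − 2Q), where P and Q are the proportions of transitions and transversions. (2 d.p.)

40.98

Under the Kimura two-parameter model, d = −½ ln(1 − 2P − Q) − ¼ ln(1 − 2Q).
1 − 2P − Q = 0.1406, giving −½ ln(0.1406) = 0.980918.
1 − 2Q = 0.668, giving −¼ ln(0.668) = 0.100867.
d = 0.980918 + 0.100867 = 1.081785.
Under a molecular clock d = 2μt, so t = d/(2μ) = 1.081785 / (2 × 0.0132) = 40.98 Myr.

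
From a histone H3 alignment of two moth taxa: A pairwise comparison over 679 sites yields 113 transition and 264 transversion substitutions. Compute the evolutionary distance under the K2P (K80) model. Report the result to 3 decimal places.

P = 113/679 ≈ 0.166421 and Q = 264/679 ≈ 0.388807.
Under the Kimura two-parameter model, d = −½ ln(1 − 2P − Q) − ¼ ln(1 − 2Q).
1 − 2P − Q = 0.278351, giving −½ ln(0.278351) = 0.639436.
1 − 2Q = 0.222386, giving −¼ ln(0.222386) = 0.375835.
d = 0.639436 + 0.375835 = 1.015271.

1.015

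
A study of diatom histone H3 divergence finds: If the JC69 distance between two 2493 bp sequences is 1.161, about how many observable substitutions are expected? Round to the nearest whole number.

Invert JC69: p = (3/4)(1 − e^(−4d/3)) = 0.75 × (1 − e^(-1.548)) = 0.75 × (1 − 0.212673) = 0.590495.
Expected differing sites = pL ≈ 0.590495 × 2493 = 1472.104035 ≈ 1472.

1472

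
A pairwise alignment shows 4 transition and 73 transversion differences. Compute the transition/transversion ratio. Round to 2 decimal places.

0.05

R = 4/73 = 0.054794… ≈ 0.05 (to 2 d.p.).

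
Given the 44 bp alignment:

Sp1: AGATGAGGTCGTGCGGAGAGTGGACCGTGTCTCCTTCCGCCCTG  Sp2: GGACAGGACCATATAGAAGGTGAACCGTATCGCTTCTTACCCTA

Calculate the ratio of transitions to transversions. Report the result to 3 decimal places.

Transitions are A↔G and C↔T; transversions are all other mismatches.
Transitions: 20. Transversions: 1.
R = 20/1 = 20.000.

20.000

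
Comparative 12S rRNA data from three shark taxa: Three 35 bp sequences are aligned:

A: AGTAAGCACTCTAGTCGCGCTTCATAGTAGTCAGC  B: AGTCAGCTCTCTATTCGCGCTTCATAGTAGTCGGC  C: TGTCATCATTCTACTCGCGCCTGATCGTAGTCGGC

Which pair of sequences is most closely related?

A and B

A–B: 4/35 differ, p = 0.114, d = 0.124.
A–C: 9/35 differ, p = 0.257, d = 0.315.
B–C: 8/35 differ, p = 0.229, d = 0.273.
The smallest distance is between A and B.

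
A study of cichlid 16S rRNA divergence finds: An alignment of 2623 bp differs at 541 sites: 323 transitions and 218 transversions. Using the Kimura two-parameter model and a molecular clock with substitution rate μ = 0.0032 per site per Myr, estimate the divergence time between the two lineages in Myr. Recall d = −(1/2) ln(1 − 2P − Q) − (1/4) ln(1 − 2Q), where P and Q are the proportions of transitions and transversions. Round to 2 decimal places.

38.32

P = 323/2623 ≈ 0.123141 and Q = 218/2623 ≈ 0.083111.
Under the Kimura two-parameter model, d = −½ ln(1 − 2P − Q) − ¼ ln(1 − 2Q).
1 − 2P − Q = 0.670607, giving −½ ln(0.670607) = 0.199786.
1 − 2Q = 0.833778, giving −¼ ln(0.833778) = 0.045447.
d = 0.199786 + 0.045447 = 0.245233.
Under a molecular clock d = 2μt, so t = d/(2μ) = 0.245233 / (2 × 0.0032) = 38.32 Myr.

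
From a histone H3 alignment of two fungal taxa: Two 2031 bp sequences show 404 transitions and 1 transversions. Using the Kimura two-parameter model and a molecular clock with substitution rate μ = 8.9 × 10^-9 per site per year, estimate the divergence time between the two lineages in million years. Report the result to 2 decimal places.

14.28

P = 404/2031 ≈ 0.198917 and Q = 1/2031 ≈ 0.000492.
Under the Kimura two-parameter model, d = −½ ln(1 − 2P − Q) − ¼ ln(1 − 2Q).
1 − 2P − Q = 0.601674, giving −½ ln(0.601674) = 0.254020.
1 − 2Q = 0.999016, giving −¼ ln(0.999016) = 0.000246.
d = 0.254020 + 0.000246 = 0.254266.
Under a molecular clock d = 2μt, so t = d/(2μ) = 0.254266 / (2 × 8.9 × 10^-9) = 14.28 million years.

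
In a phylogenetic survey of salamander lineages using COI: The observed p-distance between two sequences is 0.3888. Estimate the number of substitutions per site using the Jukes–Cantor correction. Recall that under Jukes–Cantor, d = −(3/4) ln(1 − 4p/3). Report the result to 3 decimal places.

d = −(3/4) ln(1 − 4p/3) = −0.75 ln(1 − 0.5184) = −0.75 ln(0.4816)
  = −0.75 × (-0.730641) = 0.547981 substitutions/site.

0.548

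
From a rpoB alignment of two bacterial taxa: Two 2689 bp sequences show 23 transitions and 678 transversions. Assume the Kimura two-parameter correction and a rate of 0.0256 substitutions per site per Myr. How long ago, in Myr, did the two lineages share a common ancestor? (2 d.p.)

P = 23/2689 ≈ 0.008553 and Q = 678/2689 ≈ 0.252138.
Under the Kimura two-parameter model, d = −½ ln(1 − 2P − Q) − ¼ ln(1 − 2Q).
1 − 2P − Q = 0.730756, giving −½ ln(0.730756) = 0.156838.
1 − 2Q = 0.495724, giving −¼ ln(0.495724) = 0.175434.
d = 0.156838 + 0.175434 = 0.332272.
Under a molecular clock d = 2μt, so t = d/(2μ) = 0.332272 / (2 × 0.0256) = 6.49 Myr.

6.49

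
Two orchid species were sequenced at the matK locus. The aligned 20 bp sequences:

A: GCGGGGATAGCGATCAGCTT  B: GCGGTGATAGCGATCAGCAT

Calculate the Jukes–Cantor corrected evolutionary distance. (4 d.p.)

The sequences differ at 2 of 20 sites (5, 19), so p = 2/20 = 0.1.
d = −(3/4) ln(1 − 4p/3) = −0.75 ln(1 − 0.133333) = −0.75 ln(0.866667)
  = −0.75 × (-0.143100) = 0.107325 substitutions/site.

0.1073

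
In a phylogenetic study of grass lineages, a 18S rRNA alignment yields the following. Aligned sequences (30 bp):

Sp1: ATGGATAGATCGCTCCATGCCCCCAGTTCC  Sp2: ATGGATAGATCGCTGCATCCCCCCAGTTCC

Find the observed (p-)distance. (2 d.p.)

The sequences differ at 2 of 30 positions (sites 15, 19).
p = 2/30 = 0.066666… ≈ 0.07 (to 2 d.p.).

0.07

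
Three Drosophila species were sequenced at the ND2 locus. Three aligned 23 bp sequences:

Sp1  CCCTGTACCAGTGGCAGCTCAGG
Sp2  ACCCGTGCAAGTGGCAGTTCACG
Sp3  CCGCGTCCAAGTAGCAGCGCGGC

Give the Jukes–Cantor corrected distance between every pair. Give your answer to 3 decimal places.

d(Sp1,Sp2) = 0.321, d(Sp1,Sp3) = 0.467, d(Sp2,Sp3) = 0.553

Sp1–Sp2: 6/23 sites differ → p ≈ 0.26087, d = −0.75 ln(1 − 0.347827) = 0.320584 ≈ 0.321.
Sp1–Sp3: 8/23 sites differ → p ≈ 0.347826, d = −0.75 ln(1 − 0.463768) = 0.467391 ≈ 0.467.
Sp2–Sp3: 9/23 sites differ → p ≈ 0.391304, d = −0.75 ln(1 − 0.521739) = 0.553199 ≈ 0.553.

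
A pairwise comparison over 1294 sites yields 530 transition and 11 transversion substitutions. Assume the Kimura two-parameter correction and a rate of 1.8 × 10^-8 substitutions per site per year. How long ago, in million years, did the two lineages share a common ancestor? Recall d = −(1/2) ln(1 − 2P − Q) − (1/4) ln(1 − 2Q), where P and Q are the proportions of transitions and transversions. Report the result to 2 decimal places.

P = 530/1294 ≈ 0.409583 and Q = 11/1294 ≈ 0.008501.
Under the Kimura two-parameter model, d = −½ ln(1 − 2P − Q) − ¼ ln(1 − 2Q).
1 − 2P − Q = 0.172333, giving −½ ln(0.172333) = 0.879163.
1 − 2Q = 0.982998, giving −¼ ln(0.982998) = 0.004287.
d = 0.879163 + 0.004287 = 0.883450.
Under a molecular clock d = 2μt, so t = d/(2μ) = 0.883450 / (2 × 1.8 × 10^-8) = 24.54 million years.

24.54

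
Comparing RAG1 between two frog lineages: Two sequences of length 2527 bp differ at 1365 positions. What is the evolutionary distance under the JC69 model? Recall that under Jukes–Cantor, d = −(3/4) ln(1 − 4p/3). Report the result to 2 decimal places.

p = 1365/2527 ≈ 0.540166.
d = −(3/4) ln(1 − 4p/3) = −0.75 ln(1 − 0.720221) = −0.75 ln(0.279779)
  = −0.75 × (-1.273755) = 0.955316 substitutions/site.

0.96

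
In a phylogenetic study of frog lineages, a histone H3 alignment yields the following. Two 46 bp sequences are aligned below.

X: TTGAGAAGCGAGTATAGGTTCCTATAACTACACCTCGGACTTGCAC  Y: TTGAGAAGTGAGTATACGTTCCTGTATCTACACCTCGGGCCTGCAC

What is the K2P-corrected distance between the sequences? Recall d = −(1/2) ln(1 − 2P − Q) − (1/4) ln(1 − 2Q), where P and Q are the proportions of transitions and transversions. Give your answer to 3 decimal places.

Of 46 sites, 4 differences are transitions and 2 are transversions, so P = 4/46 ≈ 0.086957 and Q = 2/46 ≈ 0.043478.
Under the Kimura two-parameter model, d = −½ ln(1 − 2P − Q) − ¼ ln(1 − 2Q).
1 − 2P − Q = 0.782608, giving −½ ln(0.782608) = 0.122562.
1 − 2Q = 0.913044, giving −¼ ln(0.913044) = 0.022743.
d = 0.122562 + 0.022743 = 0.145305.

0.145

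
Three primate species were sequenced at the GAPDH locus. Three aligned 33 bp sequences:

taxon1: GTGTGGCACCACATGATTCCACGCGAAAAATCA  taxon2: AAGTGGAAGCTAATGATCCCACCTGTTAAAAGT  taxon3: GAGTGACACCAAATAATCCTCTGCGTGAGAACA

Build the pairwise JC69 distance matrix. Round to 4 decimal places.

d(taxon1,taxon2) = 0.6254, d(taxon1,taxon3) = 0.4975, d(taxon2,taxon3) = 0.6987

taxon1–taxon2: 14/33 sites differ → p ≈ 0.424242, d = −0.75 ln(1 − 0.565656) = 0.625439 ≈ 0.6254.
taxon1–taxon3: 12/33 sites differ → p ≈ 0.363636, d = −0.75 ln(1 − 0.484848) = 0.497470 ≈ 0.4975.
taxon2–taxon3: 15/33 sites differ → p ≈ 0.454545, d = −0.75 ln(1 − 0.60606) = 0.698667 ≈ 0.6987.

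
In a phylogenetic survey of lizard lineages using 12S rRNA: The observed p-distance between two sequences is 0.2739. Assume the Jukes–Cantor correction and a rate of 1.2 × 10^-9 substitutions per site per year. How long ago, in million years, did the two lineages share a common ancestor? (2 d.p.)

d = −(3/4) ln(1 − 4p/3) = −0.75 ln(1 − 0.3652) = −0.75 ln(0.6348)
  = −0.75 × (-0.454445) = 0.340834 substitutions/site.
Under a molecular clock d = 2μt, so t = d/(2μ) = 0.340834 / (2 × 1.2 × 10^-9) = 142.01 million years.

142.01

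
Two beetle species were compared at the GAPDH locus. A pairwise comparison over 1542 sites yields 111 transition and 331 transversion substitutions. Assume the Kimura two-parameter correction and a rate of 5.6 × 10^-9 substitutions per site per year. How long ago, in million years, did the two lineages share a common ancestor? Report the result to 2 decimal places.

P = 111/1542 ≈ 0.071984 and Q = 331/1542 ≈ 0.214656.
Under the Kimura two-parameter model, d = −½ ln(1 − 2P − Q) − ¼ ln(1 − 2Q).
1 − 2P − Q = 0.641376, giving −½ ln(0.641376) = 0.222070.
1 − 2Q = 0.570688, giving −¼ ln(0.570688) = 0.140228.
d = 0.222070 + 0.140228 = 0.362298.
Under a molecular clock d = 2μt, so t = d/(2μ) = 0.362298 / (2 × 5.6 × 10^-9) = 32.35 million years.

32.35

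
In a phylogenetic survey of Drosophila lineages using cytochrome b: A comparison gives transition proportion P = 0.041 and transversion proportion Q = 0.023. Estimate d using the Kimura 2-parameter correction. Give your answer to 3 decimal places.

Under the Kimura two-parameter model, d = −½ ln(1 − 2P − Q) − ¼ ln(1 − 2Q).
1 − 2P − Q = 0.895, giving −½ ln(0.895) = 0.055466.
1 − 2Q = 0.954, giving −¼ ln(0.954) = 0.011773.
d = 0.055466 + 0.011773 = 0.067239.

0.067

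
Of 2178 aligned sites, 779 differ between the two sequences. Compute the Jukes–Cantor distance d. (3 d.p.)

0.486

p = 779/2178 ≈ 0.357668.
d = −(3/4) ln(1 − 4p/3) = −0.75 ln(1 − 0.476891) = −0.75 ln(0.523109)
  = −0.75 × (-0.647965) = 0.485974 substitutions/site.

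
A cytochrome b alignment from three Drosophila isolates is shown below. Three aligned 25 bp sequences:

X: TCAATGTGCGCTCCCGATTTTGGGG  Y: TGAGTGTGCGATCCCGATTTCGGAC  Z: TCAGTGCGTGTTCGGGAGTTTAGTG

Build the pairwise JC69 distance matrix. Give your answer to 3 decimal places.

d(X,Y) = 0.289, d(X,Z) = 0.490, d(Y,Z) = 0.663

X–Y: 6/25 sites differ → p = 0.24, d = −0.75 ln(1 − 0.32) = 0.289247 ≈ 0.289.
X–Z: 9/25 sites differ → p = 0.36, d = −0.75 ln(1 − 0.48) = 0.490445 ≈ 0.490.
Y–Z: 11/25 sites differ → p = 0.44, d = −0.75 ln(1 − 0.586667) = 0.662626 ≈ 0.663.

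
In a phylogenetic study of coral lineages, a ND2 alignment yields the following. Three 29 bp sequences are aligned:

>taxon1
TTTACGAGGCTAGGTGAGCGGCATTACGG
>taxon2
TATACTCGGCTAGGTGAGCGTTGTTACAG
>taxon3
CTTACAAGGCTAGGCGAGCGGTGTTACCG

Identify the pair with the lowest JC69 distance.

taxon1–taxon2: 7/29 differ, p = 0.241, d = 0.291.
taxon1–taxon3: 6/29 differ, p = 0.207, d = 0.242.
taxon2–taxon3: 7/29 differ, p = 0.241, d = 0.291.
The smallest distance is between taxon1 and taxon3.

taxon1 and taxon3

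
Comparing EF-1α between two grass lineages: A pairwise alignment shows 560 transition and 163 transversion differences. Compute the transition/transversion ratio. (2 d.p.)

R = 560/163 = 3.435582… ≈ 3.44 (to 2 d.p.).

3.44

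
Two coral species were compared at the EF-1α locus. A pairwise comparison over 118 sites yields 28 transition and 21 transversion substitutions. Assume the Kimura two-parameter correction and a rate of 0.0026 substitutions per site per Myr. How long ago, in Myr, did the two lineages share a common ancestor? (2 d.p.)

P = 28/118 ≈ 0.237288 and Q = 21/118 ≈ 0.177966.
Under the Kimura two-parameter model, d = −½ ln(1 − 2P − Q) − ¼ ln(1 − 2Q).
1 − 2P − Q = 0.347458, giving −½ ln(0.347458) = 0.528556.
1 − 2Q = 0.644068, giving −¼ ln(0.644068) = 0.109988.
d = 0.528556 + 0.109988 = 0.638544.
Under a molecular clock d = 2μt, so t = d/(2μ) = 0.638544 / (2 × 0.0026) = 122.80 Myr.

122.80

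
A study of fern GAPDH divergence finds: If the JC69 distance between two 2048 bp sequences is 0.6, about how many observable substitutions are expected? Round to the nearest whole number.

846

Invert JC69: p = (3/4)(1 − e^(−4d/3)) = 0.75 × (1 − e^(-0.8)) = 0.75 × (1 − 0.449329) = 0.413003.
Expected differing sites = pL ≈ 0.413003 × 2048 = 845.830144 ≈ 846.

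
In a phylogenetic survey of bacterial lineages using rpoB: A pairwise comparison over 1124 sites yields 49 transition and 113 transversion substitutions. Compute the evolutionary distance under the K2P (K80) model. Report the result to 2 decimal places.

P = 49/1124 ≈ 0.043594 and Q = 113/1124 ≈ 0.100534.
Under the Kimura two-parameter model, d = −½ ln(1 − 2P − Q) − ¼ ln(1 − 2Q).
1 − 2P − Q = 0.812278, giving −½ ln(0.812278) = 0.103956.
1 − 2Q = 0.798932, giving −¼ ln(0.798932) = 0.056120.
d = 0.103956 + 0.056120 = 0.160076.

0.16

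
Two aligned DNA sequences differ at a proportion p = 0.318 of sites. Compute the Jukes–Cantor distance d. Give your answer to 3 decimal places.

d = −(3/4) ln(1 − 4p/3) = −0.75 ln(1 − 0.424) = −0.75 ln(0.576)
  = −0.75 × (-0.551648) = 0.413736 substitutions/site.

0.414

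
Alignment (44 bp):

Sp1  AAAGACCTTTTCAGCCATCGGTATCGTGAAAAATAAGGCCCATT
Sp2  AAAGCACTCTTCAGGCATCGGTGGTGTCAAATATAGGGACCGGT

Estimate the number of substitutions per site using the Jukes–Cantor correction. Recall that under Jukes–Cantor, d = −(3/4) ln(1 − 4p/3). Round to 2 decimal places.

0.38

The sequences differ at 13 of 44 sites, so p = 13/44 ≈ 0.295455.
d = −(3/4) ln(1 − 4p/3) = −0.75 ln(1 − 0.39394) = −0.75 ln(0.60606)
  = −0.75 × (-0.500776) = 0.375582 substitutions/site.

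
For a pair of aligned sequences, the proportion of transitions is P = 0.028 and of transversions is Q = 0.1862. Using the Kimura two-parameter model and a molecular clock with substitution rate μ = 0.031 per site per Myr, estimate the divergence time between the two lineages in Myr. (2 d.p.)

4.12

Under the Kimura two-parameter model, d = −½ ln(1 − 2P − Q) − ¼ ln(1 − 2Q).
1 − 2P − Q = 0.7578, giving −½ ln(0.7578) = 0.138668.
1 − 2Q = 0.6276, giving −¼ ln(0.6276) = 0.116463.
d = 0.138668 + 0.116463 = 0.255131.
Under a molecular clock d = 2μt, so t = d/(2μ) = 0.255131 / (2 × 0.031) = 4.12 Myr.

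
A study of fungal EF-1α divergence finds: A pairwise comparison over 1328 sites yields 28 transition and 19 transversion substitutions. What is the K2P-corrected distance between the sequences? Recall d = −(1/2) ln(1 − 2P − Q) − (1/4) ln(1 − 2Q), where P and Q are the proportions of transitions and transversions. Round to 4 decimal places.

P = 28/1328 ≈ 0.021084 and Q = 19/1328 ≈ 0.014307.
Under the Kimura two-parameter model, d = −½ ln(1 − 2P − Q) − ¼ ln(1 − 2Q).
1 − 2P − Q = 0.943525, giving −½ ln(0.943525) = 0.029066.
1 − 2Q = 0.971386, giving −¼ ln(0.971386) = 0.007258.
d = 0.029066 + 0.007258 = 0.036324.

0.0363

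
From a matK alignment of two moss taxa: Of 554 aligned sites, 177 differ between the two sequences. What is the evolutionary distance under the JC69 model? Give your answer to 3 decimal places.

0.416

p = 177/554 ≈ 0.319495.
d = −(3/4) ln(1 − 4p/3) = −0.75 ln(1 − 0.425993) = −0.75 ln(0.574007)
  = −0.75 × (-0.555114) = 0.416336 substitutions/site.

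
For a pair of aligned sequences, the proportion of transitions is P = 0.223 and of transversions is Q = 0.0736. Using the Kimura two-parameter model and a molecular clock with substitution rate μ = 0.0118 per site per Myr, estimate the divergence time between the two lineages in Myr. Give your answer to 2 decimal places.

17.22

Under the Kimura two-parameter model, d = −½ ln(1 − 2P − Q) − ¼ ln(1 − 2Q).
1 − 2P − Q = 0.4804, giving −½ ln(0.4804) = 0.366568.
1 − 2Q = 0.8528, giving −¼ ln(0.8528) = 0.039808.
d = 0.366568 + 0.039808 = 0.406376.
Under a molecular clock d = 2μt, so t = d/(2μ) = 0.406376 / (2 × 0.0118) = 17.22 Myr.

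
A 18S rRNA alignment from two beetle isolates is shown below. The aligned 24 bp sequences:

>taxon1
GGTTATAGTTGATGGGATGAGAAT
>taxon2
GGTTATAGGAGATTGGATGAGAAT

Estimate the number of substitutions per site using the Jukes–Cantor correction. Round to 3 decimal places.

0.137

The sequences differ at 3 of 24 sites (9, 10, 14), so p = 3/24 = 0.125.
d = −(3/4) ln(1 − 4p/3) = −0.75 ln(1 − 0.166667) = −0.75 ln(0.833333)
  = −0.75 × (-0.182322) = 0.136742 substitutions/site.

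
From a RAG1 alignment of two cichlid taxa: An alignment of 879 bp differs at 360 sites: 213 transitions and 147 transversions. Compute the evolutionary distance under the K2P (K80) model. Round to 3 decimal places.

0.629

P = 213/879 ≈ 0.242321 and Q = 147/879 ≈ 0.167235.
Under the Kimura two-parameter model, d = −½ ln(1 − 2P − Q) − ¼ ln(1 − 2Q).
1 − 2P − Q = 0.348123, giving −½ ln(0.348123) = 0.527600.
1 − 2Q = 0.66553, giving −¼ ln(0.66553) = 0.101793.
d = 0.527600 + 0.101793 = 0.629393.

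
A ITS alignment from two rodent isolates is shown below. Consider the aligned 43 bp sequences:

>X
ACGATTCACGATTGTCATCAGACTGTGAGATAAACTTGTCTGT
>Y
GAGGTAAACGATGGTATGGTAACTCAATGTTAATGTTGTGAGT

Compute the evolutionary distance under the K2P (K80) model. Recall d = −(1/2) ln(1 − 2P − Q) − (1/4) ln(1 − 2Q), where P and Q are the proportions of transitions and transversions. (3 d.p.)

0.826

Of 43 sites, 4 differences are transitions and 17 are transversions, so P = 4/43 ≈ 0.093023 and Q = 17/43 ≈ 0.395349.
Under the Kimura two-parameter model, d = −½ ln(1 − 2P − Q) − ¼ ln(1 − 2Q).
1 − 2P − Q = 0.418605, giving −½ ln(0.418605) = 0.435414.
1 − 2Q = 0.209302, giving −¼ ln(0.209302) = 0.390994.
d = 0.435414 + 0.390994 = 0.826408.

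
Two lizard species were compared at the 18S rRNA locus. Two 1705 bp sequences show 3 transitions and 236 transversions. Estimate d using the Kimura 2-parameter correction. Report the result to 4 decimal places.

P = 3/1705 ≈ 0.00176 and Q = 236/1705 ≈ 0.138416.
Under the Kimura two-parameter model, d = −½ ln(1 − 2P − Q) − ¼ ln(1 − 2Q).
1 − 2P − Q = 0.858064, giving −½ ln(0.858064) = 0.076538.
1 − 2Q = 0.723168, giving −¼ ln(0.723168) = 0.081028.
d = 0.076538 + 0.081028 = 0.157566.

0.1576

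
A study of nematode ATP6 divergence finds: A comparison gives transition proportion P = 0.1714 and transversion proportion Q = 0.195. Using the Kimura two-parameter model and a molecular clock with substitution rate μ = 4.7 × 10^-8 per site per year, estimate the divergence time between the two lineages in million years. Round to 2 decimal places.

Under the Kimura two-parameter model, d = −½ ln(1 − 2P − Q) − ¼ ln(1 − 2Q).
1 − 2P − Q = 0.4622, giving −½ ln(0.4622) = 0.385879.
1 − 2Q = 0.61, giving −¼ ln(0.61) = 0.123574.
d = 0.385879 + 0.123574 = 0.509453.
Under a molecular clock d = 2μt, so t = d/(2μ) = 0.509453 / (2 × 4.7 × 10^-8) = 5.42 million years.

5.42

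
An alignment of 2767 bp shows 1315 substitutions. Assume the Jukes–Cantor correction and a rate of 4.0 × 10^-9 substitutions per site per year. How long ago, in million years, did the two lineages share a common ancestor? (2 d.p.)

p = 1315/2767 ≈ 0.475244.
d = −(3/4) ln(1 − 4p/3) = −0.75 ln(1 − 0.633659) = −0.75 ln(0.366341)
  = −0.75 × (-1.004191) = 0.753143 substitutions/site.
Under a molecular clock d = 2μt, so t = d/(2μ) = 0.753143 / (2 × 4.0 × 10^-9) = 94.14 million years.

94.14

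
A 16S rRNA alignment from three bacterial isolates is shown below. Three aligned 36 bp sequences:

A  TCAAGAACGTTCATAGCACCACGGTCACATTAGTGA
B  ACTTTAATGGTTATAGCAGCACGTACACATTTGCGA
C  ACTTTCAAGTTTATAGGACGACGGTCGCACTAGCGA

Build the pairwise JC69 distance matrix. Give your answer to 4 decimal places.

d(A,B) = 0.4408, d(A,C) = 0.4408, d(B,C) = 0.3924

A–B: 12/36 sites differ → p ≈ 0.333333, d = −0.75 ln(1 − 0.444444) = 0.440839 ≈ 0.4408.
A–C: 12/36 sites differ → p ≈ 0.333333, d = −0.75 ln(1 − 0.444444) = 0.440839 ≈ 0.4408.
B–C: 11/36 sites differ → p ≈ 0.305556, d = −0.75 ln(1 − 0.407408) = 0.392437 ≈ 0.3924.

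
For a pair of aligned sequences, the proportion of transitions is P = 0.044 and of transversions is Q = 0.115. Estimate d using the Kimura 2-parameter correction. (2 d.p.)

Under the Kimura two-parameter model, d = −½ ln(1 − 2P − Q) − ¼ ln(1 − 2Q).
1 − 2P − Q = 0.797, giving −½ ln(0.797) = 0.113450.
1 − 2Q = 0.77, giving −¼ ln(0.77) = 0.065341.
d = 0.113450 + 0.065341 = 0.178791.

0.18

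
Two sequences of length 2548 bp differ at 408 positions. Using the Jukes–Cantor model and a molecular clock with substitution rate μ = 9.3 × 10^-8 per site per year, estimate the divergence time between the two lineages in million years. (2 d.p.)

p = 408/2548 ≈ 0.160126.
d = −(3/4) ln(1 − 4p/3) = −0.75 ln(1 − 0.213501) = −0.75 ln(0.786499)
  = −0.75 × (-0.240164) = 0.180123 substitutions/site.
Under a molecular clock d = 2μt, so t = d/(2μ) = 0.180123 / (2 × 9.3 × 10^-8) = 0.97 million years.

0.97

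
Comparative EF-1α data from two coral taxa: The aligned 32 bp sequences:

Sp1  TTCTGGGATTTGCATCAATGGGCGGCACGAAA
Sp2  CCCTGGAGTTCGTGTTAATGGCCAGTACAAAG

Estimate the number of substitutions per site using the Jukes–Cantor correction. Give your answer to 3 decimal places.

The sequences differ at 13 of 32 sites, so p = 13/32 = 0.40625.
d = −(3/4) ln(1 − 4p/3) = −0.75 ln(1 − 0.541667) = −0.75 ln(0.458333)
  = −0.75 × (-0.780159) = 0.585119 substitutions/site.

0.585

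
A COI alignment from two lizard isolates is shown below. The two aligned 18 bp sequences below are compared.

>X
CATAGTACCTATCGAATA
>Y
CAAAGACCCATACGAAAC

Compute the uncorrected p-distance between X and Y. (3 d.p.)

The sequences differ at 8 of 18 positions (sites 3, 6, 7, 10, 11, 12, 17, 18).
p = 8/18 = 0.444444… ≈ 0.444 (to 3 d.p.).

0.444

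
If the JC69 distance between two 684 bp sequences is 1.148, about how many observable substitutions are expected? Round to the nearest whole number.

Invert JC69: p = (3/4)(1 − e^(−4d/3)) = 0.75 × (1 − e^(-1.530667)) = 0.75 × (1 − 0.216391) = 0.587707.
Expected differing sites = pL ≈ 0.587707 × 684 = 401.991588 ≈ 402.

402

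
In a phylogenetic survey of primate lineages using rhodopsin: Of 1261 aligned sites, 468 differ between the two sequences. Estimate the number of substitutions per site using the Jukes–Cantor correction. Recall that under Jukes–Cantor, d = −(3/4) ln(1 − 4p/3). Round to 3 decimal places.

p = 468/1261 ≈ 0.371134.
d = −(3/4) ln(1 − 4p/3) = −0.75 ln(1 − 0.494845) = −0.75 ln(0.505155)
  = −0.75 × (-0.682890) = 0.512168 substitutions/site.

0.512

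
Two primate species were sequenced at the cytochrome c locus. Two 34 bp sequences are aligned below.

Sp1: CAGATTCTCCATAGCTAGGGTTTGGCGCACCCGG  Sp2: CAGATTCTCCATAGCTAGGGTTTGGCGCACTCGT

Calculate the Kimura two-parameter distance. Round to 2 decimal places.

Of 34 sites, 1 differences are transitions and 1 are transversions, so P = 1/34 ≈ 0.029412 and Q = 1/34 ≈ 0.029412.
Under the Kimura two-parameter model, d = −½ ln(1 − 2P − Q) − ¼ ln(1 − 2Q).
1 − 2P − Q = 0.911764, giving −½ ln(0.911764) = 0.046187.
1 − 2Q = 0.941176, giving −¼ ln(0.941176) = 0.015156.
d = 0.046187 + 0.015156 = 0.061343.

0.06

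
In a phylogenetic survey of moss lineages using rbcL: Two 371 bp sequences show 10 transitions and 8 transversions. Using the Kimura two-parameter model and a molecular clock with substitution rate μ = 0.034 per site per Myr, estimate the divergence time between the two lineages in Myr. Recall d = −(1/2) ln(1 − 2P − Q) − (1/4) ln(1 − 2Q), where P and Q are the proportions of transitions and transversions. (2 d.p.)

P = 10/371 ≈ 0.026954 and Q = 8/371 ≈ 0.021563.
Under the Kimura two-parameter model, d = −½ ln(1 − 2P − Q) − ¼ ln(1 − 2Q).
1 − 2P − Q = 0.924529, giving −½ ln(0.924529) = 0.039235.
1 − 2Q = 0.956874, giving −¼ ln(0.956874) = 0.011021.
d = 0.039235 + 0.011021 = 0.050256.
Under a molecular clock d = 2μt, so t = d/(2μ) = 0.050256 / (2 × 0.034) = 0.74 Myr.

0.74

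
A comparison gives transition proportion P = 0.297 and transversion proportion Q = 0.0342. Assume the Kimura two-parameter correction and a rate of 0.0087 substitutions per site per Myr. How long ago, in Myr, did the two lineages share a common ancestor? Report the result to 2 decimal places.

Under the Kimura two-parameter model, d = −½ ln(1 − 2P − Q) − ¼ ln(1 − 2Q).
1 − 2P − Q = 0.3718, giving −½ ln(0.3718) = 0.494700.
1 − 2Q = 0.9316, giving −¼ ln(0.9316) = 0.017713.
d = 0.494700 + 0.017713 = 0.512413.
Under a molecular clock d = 2μt, so t = d/(2μ) = 0.512413 / (2 × 0.0087) = 29.45 Myr.

29.45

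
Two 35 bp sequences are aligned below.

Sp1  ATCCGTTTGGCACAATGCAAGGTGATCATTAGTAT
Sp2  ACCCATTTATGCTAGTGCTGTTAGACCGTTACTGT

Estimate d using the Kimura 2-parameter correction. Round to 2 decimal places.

Of 35 sites, 9 differences are transitions and 8 are transversions, so P = 9/35 ≈ 0.257143 and Q = 8/35 ≈ 0.228571.
Under the Kimura two-parameter model, d = −½ ln(1 − 2P − Q) − ¼ ln(1 − 2Q).
1 − 2P − Q = 0.257143, giving −½ ln(0.257143) = 0.679061.
1 − 2Q = 0.542858, giving −¼ ln(0.542858) = 0.152727.
d = 0.679061 + 0.152727 = 0.831788.

0.83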